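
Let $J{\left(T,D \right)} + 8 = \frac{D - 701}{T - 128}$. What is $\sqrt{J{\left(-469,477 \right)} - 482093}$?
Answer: $\frac{i \sqrt{171825001581}}{597} \approx 694.33 i$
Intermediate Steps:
$J{\left(T,D \right)} = -8 + \frac{-701 + D}{-128 + T}$ ($J{\left(T,D \right)} = -8 + \frac{D - 701}{T - 128} = -8 + \frac{-701 + D}{-128 + T}$)
$\sqrt{J{\left(-469,477 \right)} - 482093} = \sqrt{\frac{323 + 477 - -3752}{-128 - 469} - 482093} = \sqrt{\frac{323 + 477 + 3752}{-597} - 482093} = \sqrt{\left(- \frac{1}{597}\right) 4552 - 482093} = \sqrt{- \frac{4552}{597} - 482093} = \sqrt{- \frac{287814073}{597}} = \frac{i \sqrt{171825001581}}{597}$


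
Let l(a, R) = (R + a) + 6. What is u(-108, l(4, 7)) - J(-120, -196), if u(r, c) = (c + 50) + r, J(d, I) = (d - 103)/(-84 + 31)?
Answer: -2396/53 ≈ -45.208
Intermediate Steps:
J(d, I) = 103/53 - d/53 (J(d, I) = (-103 + d)/(-53) = (-103 + d)*(-1/53) = 103/53 - d/53)
l(a, R) = 6 + R + a
u(r, c) = 50 + c + r (u(r, c) = (50 + c) + r = 50 + c + r)
u(-108, l(4, 7)) - J(-120, -196) = (50 + (6 + 7 + 4) - 108) - (103/53 - 1/53*(-120)) = (50 + 17 - 108) - (103/53 + 120/53) = -41 - 1*223/53 = -41 - 223/53 = -2396/53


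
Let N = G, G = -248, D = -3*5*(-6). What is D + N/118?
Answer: 5186/59 ≈ 87.898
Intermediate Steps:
D = 90 (D = -15*(-6) = 90)
N = -248
D + N/118 = 90 - 248/118 = 90 + (1/118)*(-248) = 90 - 124/59 = 5186/59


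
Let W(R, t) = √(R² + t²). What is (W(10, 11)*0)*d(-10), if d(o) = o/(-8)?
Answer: 0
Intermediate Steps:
d(o) = -o/8 (d(o) = o*(-⅛) = -o/8)
(W(10, 11)*0)*d(-10) = (√(10² + 11²)*0)*(-⅛*(-10)) = (√(100 + 121)*0)*(5/4) = (√221*0)*(5/4) = 0*(5/4) = 0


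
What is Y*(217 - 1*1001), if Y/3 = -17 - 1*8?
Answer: 58800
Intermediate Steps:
Y = -75 (Y = 3*(-17 - 1*8) = 3*(-17 - 8) = 3*(-25) = -75)
Y*(217 - 1*1001) = -75*(217 - 1*1001) = -75*(217 - 1001) = -75*(-784) = 58800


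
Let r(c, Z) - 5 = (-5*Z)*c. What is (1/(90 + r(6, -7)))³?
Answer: 1/28372625 ≈ 3.5245e-8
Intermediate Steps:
r(c, Z) = 5 - 5*Z*c (r(c, Z) = 5 + (-5*Z)*c = 5 - 5*Z*c)
(1/(90 + r(6, -7)))³ = (1/(90 + (5 - 5*(-7)*6)))³ = (1/(90 + (5 + 210)))³ = (1/(90 + 215))³ = (1/305)³ = 1/28372625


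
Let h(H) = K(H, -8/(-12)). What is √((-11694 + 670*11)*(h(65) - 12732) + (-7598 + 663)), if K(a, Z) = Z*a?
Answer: √493729737/3 ≈ 7406.7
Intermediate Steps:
h(H) = 2*H/3 (h(H) = (-8/(-12))*H = (-8*(-1/12))*H = 2*H/3)
√((-11694 + 670*11)*(h(65) - 12732) + (-7598 + 663)) = √((-11694 + 670*11)*((⅔)*65 - 12732) + (-7598 + 663)) = √((-11694 + 7370)*(130/3 - 12732) - 6935) = √(-4324*(-38066/3) - 6935) = √(164597384/3 - 6935) = √(164576579/3) = √493729737/3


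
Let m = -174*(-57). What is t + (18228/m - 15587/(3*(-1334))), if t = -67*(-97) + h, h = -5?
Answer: 494226673/76038 ≈ 6499.7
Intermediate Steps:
m = 9918
t = 6494 (t = -67*(-97) - 5 = 6499 - 5 = 6494)
t + (18228/m - 15587/(3*(-1334))) = 6494 + (18228/9918 - 15587/(3*(-1334))) = 6494 + (18228*(1/9918) - 15587/(-4002)) = 6494 + (3038/1653 - 15587*(-1/4002)) = 6494 + (3038/1653 + 15587/4002) = 6494 + 435901/76038 = 494226673/76038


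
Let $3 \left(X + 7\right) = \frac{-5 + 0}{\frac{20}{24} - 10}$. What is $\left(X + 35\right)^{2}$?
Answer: $\frac{96100}{121} \approx 794.21$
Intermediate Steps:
$X = - \frac{75}{11}$ ($X = -7 + \frac{\left(-5 + 0\right) \frac{1}{\frac{20}{24} - 10}}{3} = -7 + \frac{\left(-5\right) \frac{1}{20 \cdot \frac{1}{24} - 10}}{3} = -7 + \frac{\left(-5\right) \frac{1}{\frac{5}{6} - 10}}{3} = -7 + \frac{\left(-5\right) \frac{1}{- \frac{55}{6}}}{3} = -7 + \frac{\left(-5\right) \left(- \frac{6}{55}\right)}{3} = -7 + \frac{1}{3} \cdot \frac{6}{11} = -7 + \frac{2}{11} = - \frac{75}{11} \approx -6.8182$)
$\left(X + 35\right)^{2} = \left(- \frac{75}{11} + 35\right)^{2} = \left(\frac{310}{11}\right)^{2} = \frac{96100}{121}$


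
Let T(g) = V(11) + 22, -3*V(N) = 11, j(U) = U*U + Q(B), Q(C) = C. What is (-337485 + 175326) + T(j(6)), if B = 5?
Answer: -486422/3 ≈ -1.6214e+5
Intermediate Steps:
j(U) = 5 + U² (j(U) = U*U + 5 = U² + 5 = 5 + U²)
V(N) = -11/3 (V(N) = -⅓*11 = -11/3)
T(g) = 55/3 (T(g) = -11/3 + 22 = 55/3)
(-337485 + 175326) + T(j(6)) = (-337485 + 175326) + 55/3 = -162159 + 55/3 = -486422/3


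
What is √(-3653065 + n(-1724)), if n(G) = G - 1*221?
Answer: I*√3655010 ≈ 1911.8*I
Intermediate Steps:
n(G) = -221 + G (n(G) = G - 221 = -221 + G)
√(-3653065 + n(-1724)) = √(-3653065 + (-221 - 1724)) = √(-3653065 - 1945) = √(-3655010) = I*√3655010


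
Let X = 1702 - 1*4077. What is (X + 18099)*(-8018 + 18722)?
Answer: 168309696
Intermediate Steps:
X = -2375 (X = 1702 - 4077 = -2375)
(X + 18099)*(-8018 + 18722) = (-2375 + 18099)*(-8018 + 18722) = 15724*10704 = 168309696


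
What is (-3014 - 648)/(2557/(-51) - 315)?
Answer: 93381/9311 ≈ 10.029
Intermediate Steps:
(-3014 - 648)/(2557/(-51) - 315) = -3662/(2557*(-1/51) - 315) = -3662/(-2557/51 - 315) = -3662/(-18622/51) = -3662*(-51/18622) = 93381/9311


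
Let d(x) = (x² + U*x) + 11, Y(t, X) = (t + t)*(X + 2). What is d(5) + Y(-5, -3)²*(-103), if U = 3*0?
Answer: -10264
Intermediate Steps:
U = 0
Y(t, X) = 2*t*(2 + X) (Y(t, X) = (2*t)*(2 + X) = 2*t*(2 + X))
d(x) = 11 + x² (d(x) = (x² + 0*x) + 11 = (x² + 0) + 11 = x² + 11 = 11 + x²)
d(5) + Y(-5, -3)²*(-103) = (11 + 5²) + (2*(-5)*(2 - 3))²*(-103) = (11 + 25) + (2*(-5)*(-1))²*(-103) = 36 + 10²*(-103) = 36 + 100*(-103) = 36 - 10300 = -10264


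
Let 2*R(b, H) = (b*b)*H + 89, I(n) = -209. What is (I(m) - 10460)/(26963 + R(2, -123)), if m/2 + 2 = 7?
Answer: -21338/53523 ≈ -0.39867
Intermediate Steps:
m = 10 (m = -4 + 2*7 = -4 + 14 = 10)
R(b, H) = 89/2 + H*b²/2 (R(b, H) = ((b*b)*H + 89)/2 = (b²*H + 89)/2 = (H*b² + 89)/2 = (89 + H*b²)/2 = 89/2 + H*b²/2)
(I(m) - 10460)/(26963 + R(2, -123)) = (-209 - 10460)/(26963 + (89/2 + (½)*(-123)*2²)) = -10669/(26963 + (89/2 + (½)*(-123)*4)) = -10669/(26963 + (89/2 - 246)) = -10669/(26963 - 403/2) = -10669/53523/2 = -10669*2/53523 = -21338/53523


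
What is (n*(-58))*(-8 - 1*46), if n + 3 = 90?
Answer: 272484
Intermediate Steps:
n = 87 (n = -3 + 90 = 87)
(n*(-58))*(-8 - 1*46) = (87*(-58))*(-8 - 1*46) = -5046*(-8 - 46) = -5046*(-54) = 272484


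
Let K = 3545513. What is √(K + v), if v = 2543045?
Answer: √6088558 ≈ 2467.5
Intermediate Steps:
√(K + v) = √(3545513 + 2543045) = √6088558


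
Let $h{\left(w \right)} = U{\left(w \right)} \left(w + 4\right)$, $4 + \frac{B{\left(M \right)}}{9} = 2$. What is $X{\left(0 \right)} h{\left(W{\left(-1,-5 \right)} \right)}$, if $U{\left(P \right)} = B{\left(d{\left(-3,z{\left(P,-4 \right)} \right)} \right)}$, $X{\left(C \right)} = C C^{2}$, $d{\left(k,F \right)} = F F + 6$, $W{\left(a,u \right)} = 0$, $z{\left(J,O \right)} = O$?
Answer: $0$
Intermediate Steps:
$d{\left(k,F \right)} = 6 + F^{2}$ ($d{\left(k,F \right)} = F^{2} + 6 = 6 + F^{2}$)
$B{\left(M \right)} = -18$ ($B{\left(M \right)} = -36 + 9 \cdot 2 = -36 + 18 = -18$)
$X{\left(C \right)} = C^{3}$
$U{\left(P \right)} = -18$
$h{\left(w \right)} = -72 - 18 w$ ($h{\left(w \right)} = - 18 \left(w + 4\right) = - 18 \left(4 + w\right) = -72 - 18 w$)
$X{\left(0 \right)} h{\left(W{\left(-1,-5 \right)} \right)} = 0^{3} \left(-72 - 0\right) = 0 \left(-72 + 0\right) = 0 \left(-72\right) = 0$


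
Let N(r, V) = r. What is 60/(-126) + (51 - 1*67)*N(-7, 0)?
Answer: 2342/21 ≈ 111.52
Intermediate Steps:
60/(-126) + (51 - 1*67)*N(-7, 0) = 60/(-126) + (51 - 1*67)*(-7) = 60*(-1/126) + (51 - 67)*(-7) = -10/21 - 16*(-7) = -10/21 + 112 = 2342/21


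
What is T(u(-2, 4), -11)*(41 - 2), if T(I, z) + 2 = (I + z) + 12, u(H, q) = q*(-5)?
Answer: -819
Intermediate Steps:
u(H, q) = -5*q
T(I, z) = 10 + I + z (T(I, z) = -2 + ((I + z) + 12) = -2 + (12 + I + z) = 10 + I + z)
T(u(-2, 4), -11)*(41 - 2) = (10 - 5*4 - 11)*(41 - 2) = (10 - 20 - 11)*39 = -21*39 = -819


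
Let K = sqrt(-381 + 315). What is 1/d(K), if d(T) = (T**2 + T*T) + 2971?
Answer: 1/2839 ≈ 0.00035224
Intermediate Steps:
K = I*sqrt(66) (K = sqrt(-66) = I*sqrt(66) ≈ 8.124*I)
d(T) = 2971 + 2*T**2 (d(T) = (T**2 + T**2) + 2971 = 2*T**2 + 2971 = 2971 + 2*T**2)
1/d(K) = 1/(2971 + 2*(I*sqrt(66))**2) = 1/(2971 + 2*(-66)) = 1/(2971 - 132) = 1/2839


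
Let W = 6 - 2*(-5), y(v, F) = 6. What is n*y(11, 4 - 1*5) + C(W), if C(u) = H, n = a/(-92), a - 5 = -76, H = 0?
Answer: 213/46 ≈ 4.6304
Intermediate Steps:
a = -71 (a = 5 - 76 = -71)
W = 16 (W = 6 + 10 = 16)
n = 71/92 (n = -71/(-92) = -71*(-1/92) = 71/92 ≈ 0.77174)
C(u) = 0
n*y(11, 4 - 1*5) + C(W) = (71/92)*6 + 0 = 213/46 + 0 = 213/46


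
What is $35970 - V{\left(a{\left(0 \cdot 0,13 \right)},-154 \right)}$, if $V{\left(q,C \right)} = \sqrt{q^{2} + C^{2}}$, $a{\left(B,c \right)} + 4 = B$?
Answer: $35970 - 2 \sqrt{5933} \approx 35816.0$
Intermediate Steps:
$a{\left(B,c \right)} = -4 + B$
$V{\left(q,C \right)} = \sqrt{C^{2} + q^{2}}$
$35970 - V{\left(a{\left(0 \cdot 0,13 \right)},-154 \right)} = 35970 - \sqrt{\left(-154\right)^{2} + \left(-4 + 0 \cdot 0\right)^{2}} = 35970 - \sqrt{23716 + \left(-4 + 0\right)^{2}} = 35970 - \sqrt{23716 + \left(-4\right)^{2}} = 35970 - \sqrt{23716 + 16} = 35970 - \sqrt{23732} = 35970 - 2 \sqrt{5933}$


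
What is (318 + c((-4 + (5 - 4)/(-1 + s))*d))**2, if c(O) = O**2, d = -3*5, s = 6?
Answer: 12723489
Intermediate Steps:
d = -15
(318 + c((-4 + (5 - 4)/(-1 + s))*d))**2 = (318 + ((-4 + (5 - 4)/(-1 + 6))*(-15))**2)**2 = (318 + ((-4 + 1/5)*(-15))**2)**2 = (318 + (-19/5*(-15))**2)**2 = (318 + 57**2)**2 = (318 + 3249)**2 = 3567**2 = 12723489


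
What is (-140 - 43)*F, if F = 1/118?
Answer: -183/118 ≈ -1.5508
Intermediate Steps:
F = 1/118 ≈ 0.0084746
(-140 - 43)*F = (-140 - 43)*(1/118) = -183*1/118 = -183/118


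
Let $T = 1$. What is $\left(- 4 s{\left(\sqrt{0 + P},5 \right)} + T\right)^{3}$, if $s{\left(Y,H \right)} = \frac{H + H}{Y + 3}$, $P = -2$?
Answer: $\frac{\left(-37 + i \sqrt{2}\right)^{3}}{\left(3 + i \sqrt{2}\right)^{3}} \approx -186.8 + 1378.9 i$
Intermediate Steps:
$s{\left(Y,H \right)} = \frac{2 H}{3 + Y}$
$\left(- 4 s{\left(\sqrt{0 + P},5 \right)} + T\right)^{3} = \left(- 4 \cdot 2 \cdot 5 \frac{1}{3 + \sqrt{0 - 2}} + 1\right)^{3} = \left(- 4 \cdot 2 \cdot 5 \frac{1}{3 + \sqrt{-2}} + 1\right)^{3} = \left(- 4 \cdot 2 \cdot 5 \frac{1}{3 + i \sqrt{2}} + 1\right)^{3} = \left(- 4 \frac{10}{3 + i \sqrt{2}} + 1\right)^{3} = \left(- \frac{40}{3 + i \sqrt{2}} + 1\right)^{3} = \left(1 - \frac{40}{3 + i \sqrt{2}}\right)^{3}$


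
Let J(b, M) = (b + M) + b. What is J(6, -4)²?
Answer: 64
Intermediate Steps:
J(b, M) = M + 2*b (J(b, M) = (M + b) + b = M + 2*b)
J(6, -4)² = (-4 + 2*6)² = (-4 + 12)² = 8² = 64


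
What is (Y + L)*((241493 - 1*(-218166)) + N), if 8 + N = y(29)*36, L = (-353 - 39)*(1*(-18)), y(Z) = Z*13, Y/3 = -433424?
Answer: -611979555168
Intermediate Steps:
Y = -1300272 (Y = 3*(-433424) = -1300272)
y(Z) = 13*Z
L = 7056 (L = -392*(-18) = 7056)
N = 13564 (N = -8 + (13*29)*36 = -8 + 377*36 = -8 + 13572 = 13564)
(Y + L)*((241493 - 1*(-218166)) + N) = (-1300272 + 7056)*((241493 - 1*(-218166)) + 13564) = -1293216*((241493 + 218166) + 13564) = -1293216*(459659 + 13564) = -1293216*473223 = -611979555168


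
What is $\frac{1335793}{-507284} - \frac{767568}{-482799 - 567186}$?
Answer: $- \frac{337729215931}{177546863580} \approx -1.9022$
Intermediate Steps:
$\frac{1335793}{-507284} - \frac{767568}{-482799 - 567186} = 1335793 \left(- \frac{1}{507284}\right) - \frac{767568}{-482799 - 567186} = - \frac{1335793}{507284} - \frac{767568}{-1049985} = - \frac{1335793}{507284} - - \frac{255856}{349995} = - \frac{1335793}{507284} + \frac{255856}{349995} = - \frac{337729215931}{177546863580}$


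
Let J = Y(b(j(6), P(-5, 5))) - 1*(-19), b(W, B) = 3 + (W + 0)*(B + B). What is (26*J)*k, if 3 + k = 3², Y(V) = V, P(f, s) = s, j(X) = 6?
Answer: 12792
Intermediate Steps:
b(W, B) = 3 + 2*B*W (b(W, B) = 3 + W*(2*B) = 3 + 2*B*W)
k = 6 (k = -3 + 3² = -3 + 9 = 6)
J = 82 (J = (3 + 2*5*6) - 1*(-19) = (3 + 60) + 19 = 63 + 19 = 82)
(26*J)*k = (26*82)*6 = 2132*6 = 12792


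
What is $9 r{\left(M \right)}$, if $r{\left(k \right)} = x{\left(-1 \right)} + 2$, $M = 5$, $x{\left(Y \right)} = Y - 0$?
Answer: $9$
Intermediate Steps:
$x{\left(Y \right)} = Y$ ($x{\left(Y \right)} = Y + 0 = Y$)
$r{\left(k \right)} = 1$ ($r{\left(k \right)} = -1 + 2 = 1$)
$9 r{\left(M \right)} = 9 \cdot 1 = 9$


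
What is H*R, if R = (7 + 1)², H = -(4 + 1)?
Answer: -320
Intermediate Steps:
H = -5 (H = -1*5 = -5)
R = 64 (R = 8² = 64)
H*R = -5*64 = -320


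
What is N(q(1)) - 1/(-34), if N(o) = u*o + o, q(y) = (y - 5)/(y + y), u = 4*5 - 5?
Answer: -1087/34 ≈ -31.971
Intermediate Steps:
u = 15 (u = 20 - 5 = 15)
q(y) = (-5 + y)/(2*y) (q(y) = (-5 + y)/((2*y)) = (-5 + y)*(1/(2*y)) = (-5 + y)/(2*y))
N(o) = 16*o (N(o) = 15*o + o = 16*o)
N(q(1)) - 1/(-34) = 16*((1/2)*(-5 + 1)/1) - 1/(-34) = 16*((1/2)*1*(-4)) - 1*(-1/34) = 16*(-2) + 1/34 = -32 + 1/34 = -1087/34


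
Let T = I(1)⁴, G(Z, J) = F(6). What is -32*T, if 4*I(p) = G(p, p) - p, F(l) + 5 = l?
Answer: 0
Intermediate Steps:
F(l) = -5 + l
G(Z, J) = 1 (G(Z, J) = -5 + 6 = 1)
I(p) = ¼ - p/4 (I(p) = (1 - p)/4 = ¼ - p/4)
T = 0 (T = (¼ - ¼*1)⁴ = (¼ - ¼)⁴ = 0⁴ = 0)
-32*T = -32*0 = 0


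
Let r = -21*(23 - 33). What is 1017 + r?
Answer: 1227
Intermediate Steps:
r = 210 (r = -21*(-10) = 210)
1017 + r = 1017 + 210 = 1227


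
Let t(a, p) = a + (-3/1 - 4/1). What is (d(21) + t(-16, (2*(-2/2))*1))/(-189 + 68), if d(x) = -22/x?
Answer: 505/2541 ≈ 0.19874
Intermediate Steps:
t(a, p) = -7 + a (t(a, p) = a + (-3*1 - 4*1) = a + (-3 - 4) = a - 7 = -7 + a)
(d(21) + t(-16, (2*(-2/2))*1))/(-189 + 68) = (-22/21 + (-7 - 16))/(-189 + 68) = (-22*1/21 - 23)/(-121) = (-22/21 - 23)*(-1/121) = -505/21*(-1/121) = 505/2541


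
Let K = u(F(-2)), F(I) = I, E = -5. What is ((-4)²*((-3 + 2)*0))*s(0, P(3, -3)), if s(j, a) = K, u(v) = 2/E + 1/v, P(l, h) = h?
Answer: 0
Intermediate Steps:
u(v) = -⅖ + 1/v (u(v) = 2/(-5) + 1/v = 2*(-⅕) + 1/v = -⅖ + 1/v)
K = -9/10 (K = -⅖ + 1/(-2) = -⅖ - ½ = -9/10 ≈ -0.90000)
s(j, a) = -9/10
((-4)²*((-3 + 2)*0))*s(0, P(3, -3)) = ((-4)²*((-3 + 2)*0))*(-9/10) = (16*(-1*0))*(-9/10) = (16*0)*(-9/10) = 0*(-9/10) = 0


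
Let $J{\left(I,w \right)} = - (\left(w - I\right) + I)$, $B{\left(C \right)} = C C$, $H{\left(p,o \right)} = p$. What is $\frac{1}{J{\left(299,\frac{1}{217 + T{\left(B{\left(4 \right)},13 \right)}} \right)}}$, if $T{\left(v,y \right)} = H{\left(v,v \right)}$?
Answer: $-233$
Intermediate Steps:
$B{\left(C \right)} = C^{2}$
$T{\left(v,y \right)} = v$
$J{\left(I,w \right)} = - w$
$\frac{1}{J{\left(299,\frac{1}{217 + T{\left(B{\left(4 \right)},13 \right)}} \right)}} = \frac{1}{\left(-1\right) \frac{1}{217 + 4^{2}}} = \frac{1}{\left(-1\right) \frac{1}{217 + 16}} = \frac{1}{\left(-1\right) \frac{1}{233}} = \frac{1}{- \frac{1}{233}} = -233$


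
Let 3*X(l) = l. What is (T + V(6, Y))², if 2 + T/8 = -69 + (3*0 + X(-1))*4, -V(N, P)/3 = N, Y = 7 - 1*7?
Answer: 3204100/9 ≈ 3.5601e+5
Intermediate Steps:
Y = 0 (Y = 7 - 7 = 0)
X(l) = l/3
V(N, P) = -3*N
T = -1736/3 (T = -16 + 8*(-69 + (3*0 + (⅓)*(-1))*4) = -16 + 8*(-69 + (0 - ⅓)*4) = -16 + 8*(-69 - ⅓*4) = -16 + 8*(-69 - 4/3) = -16 + 8*(-211/3) = -16 - 1688/3 = -1736/3 ≈ -578.67)
(T + V(6, Y))² = (-1736/3 - 3*6)² = (-1736/3 - 18)² = (-1790/3)² = 3204100/9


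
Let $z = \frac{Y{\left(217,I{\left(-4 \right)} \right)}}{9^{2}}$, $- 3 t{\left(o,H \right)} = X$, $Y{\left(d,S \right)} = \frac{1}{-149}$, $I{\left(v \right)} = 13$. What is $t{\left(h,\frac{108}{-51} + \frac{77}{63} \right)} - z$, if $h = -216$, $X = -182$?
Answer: $\frac{732187}{12069} \approx 60.667$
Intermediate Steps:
$Y{\left(d,S \right)} = - \frac{1}{149}$
$t{\left(o,H \right)} = \frac{182}{3}$ ($t{\left(o,H \right)} = \left(- \frac{1}{3}\right) \left(-182\right) = \frac{182}{3}$)
$z = - \frac{1}{12069}$ ($z = - \frac{1}{149 \cdot 9^{2}} = - \frac{1}{149 \cdot 81} = \left(- \frac{1}{149}\right) \frac{1}{81} = - \frac{1}{12069} \approx -8.2857 \cdot 10^{-5}$)
$t{\left(h,\frac{108}{-51} + \frac{77}{63} \right)} - z = \frac{182}{3} - - \frac{1}{12069} = \frac{182}{3} + \frac{1}{12069} = \frac{732187}{12069}$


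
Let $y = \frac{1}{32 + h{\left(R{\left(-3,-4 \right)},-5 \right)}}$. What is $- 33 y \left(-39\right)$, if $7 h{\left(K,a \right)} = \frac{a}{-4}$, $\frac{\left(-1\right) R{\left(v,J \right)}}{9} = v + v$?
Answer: $\frac{36036}{901} \approx 39.996$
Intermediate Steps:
$R{\left(v,J \right)} = - 18 v$ ($R{\left(v,J \right)} = - 9 \left(v + v\right) = - 9 \cdot 2 v = - 18 v$)
$h{\left(K,a \right)} = - \frac{a}{28}$ ($h{\left(K,a \right)} = \frac{a \frac{1}{-4}}{7} = \frac{a \left(- \frac{1}{4}\right)}{7} = \frac{\left(- \frac{1}{4}\right) a}{7} = - \frac{a}{28}$)
$y = \frac{28}{901}$ ($y = \frac{1}{32 - - \frac{5}{28}} = \frac{1}{32 + \frac{5}{28}} = \frac{1}{\frac{901}{28}} = \frac{28}{901} \approx 0.031077$)
$- 33 y \left(-39\right) = \left(-33\right) \frac{28}{901} \left(-39\right) = \left(- \frac{924}{901}\right) \left(-39\right) = \frac{36036}{901}$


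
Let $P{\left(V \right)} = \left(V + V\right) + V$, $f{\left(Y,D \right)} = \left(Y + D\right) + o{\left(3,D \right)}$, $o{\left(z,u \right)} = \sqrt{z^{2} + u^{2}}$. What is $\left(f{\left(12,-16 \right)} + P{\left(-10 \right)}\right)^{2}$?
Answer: $\left(34 - \sqrt{265}\right)^{2} \approx 314.04$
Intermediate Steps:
$o{\left(z,u \right)} = \sqrt{u^{2} + z^{2}}$
$f{\left(Y,D \right)} = D + Y + \sqrt{9 + D^{2}}$ ($f{\left(Y,D \right)} = \left(Y + D\right) + \sqrt{D^{2} + 3^{2}} = \left(D + Y\right) + \sqrt{D^{2} + 9} = \left(D + Y\right) + \sqrt{9 + D^{2}} = D + Y + \sqrt{9 + D^{2}}$)
$P{\left(V \right)} = 3 V$ ($P{\left(V \right)} = 2 V + V = 3 V$)
$\left(f{\left(12,-16 \right)} + P{\left(-10 \right)}\right)^{2} = \left(\left(-16 + 12 + \sqrt{9 + \left(-16\right)^{2}}\right) + 3 \left(-10\right)\right)^{2} = \left(\left(-16 + 12 + \sqrt{9 + 256}\right) - 30\right)^{2} = \left(\left(-16 + 12 + \sqrt{265}\right) - 30\right)^{2} = \left(\left(-4 + \sqrt{265}\right) - 30\right)^{2} = \left(-34 + \sqrt{265}\right)^{2}$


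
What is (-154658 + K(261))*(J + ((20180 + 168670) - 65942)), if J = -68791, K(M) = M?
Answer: -8355502449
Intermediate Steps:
(-154658 + K(261))*(J + ((20180 + 168670) - 65942)) = (-154658 + 261)*(-68791 + ((20180 + 168670) - 65942)) = -154397*(-68791 + (188850 - 65942)) = -154397*(-68791 + 122908) = -154397*54117 = -8355502449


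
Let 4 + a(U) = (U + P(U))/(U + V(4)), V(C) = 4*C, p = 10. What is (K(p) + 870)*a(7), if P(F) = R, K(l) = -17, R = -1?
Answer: -73358/23 ≈ -3189.5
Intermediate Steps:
P(F) = -1
a(U) = -4 + (-1 + U)/(16 + U) (a(U) = -4 + (U - 1)/(U + 4*4) = -4 + (-1 + U)/(U + 16) = -4 + (-1 + U)/(16 + U))
(K(p) + 870)*a(7) = (-17 + 870)*((-65 - 3*7)/(16 + 7)) = 853*((-65 - 21)/23) = 853*((1/23)*(-86)) = 853*(-86/23) = -73358/23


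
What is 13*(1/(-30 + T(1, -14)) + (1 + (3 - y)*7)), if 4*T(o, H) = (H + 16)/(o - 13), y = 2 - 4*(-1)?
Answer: -187772/721 ≈ -260.43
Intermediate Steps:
y = 6 (y = 2 + 4 = 6)
T(o, H) = (16 + H)/(4*(-13 + o)) (T(o, H) = ((H + 16)/(o - 13))/4 = ((16 + H)/(-13 + o))/4 = (16 + H)/(4*(-13 + o)))
13*(1/(-30 + T(1, -14)) + (1 + (3 - y)*7)) = 13*(1/(-30 + (16 - 14)/(4*(-13 + 1))) + (1 + (3 - 1*6)*7)) = 13*(1/(-30 + (¼)*2/(-12)) + (1 + (3 - 6)*7)) = 13*(1/(-30 + (¼)*(-1/12)*2) + (1 - 3*7)) = 13*(1/(-30 - 1/24) + (1 - 21)) = 13*(1/(-721/24) - 20) = 13*(-24/721 - 20) = 13*(-14444/721) = -187772/721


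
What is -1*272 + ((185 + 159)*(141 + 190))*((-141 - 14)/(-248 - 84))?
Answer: 4389654/83 ≈ 52887.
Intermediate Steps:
-1*272 + ((185 + 159)*(141 + 190))*((-141 - 14)/(-248 - 84)) = -272 + (344*331)*(-155/(-332)) = -272 + 113864*(-155*(-1/332)) = -272 + 113864*(155/332) = -272 + 4412230/83 = 4389654/83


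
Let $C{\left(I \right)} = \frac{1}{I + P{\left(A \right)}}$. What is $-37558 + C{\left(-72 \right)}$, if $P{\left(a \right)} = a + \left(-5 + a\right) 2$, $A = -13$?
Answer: $- \frac{4544519}{121} \approx -37558.0$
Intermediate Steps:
$P{\left(a \right)} = -10 + 3 a$ ($P{\left(a \right)} = a + \left(-10 + 2 a\right) = -10 + 3 a$)
$C{\left(I \right)} = \frac{1}{-49 + I}$ ($C{\left(I \right)} = \frac{1}{I + \left(-10 + 3 \left(-13\right)\right)} = \frac{1}{I - 49} = \frac{1}{-49 + I}$)
$-37558 + C{\left(-72 \right)} = -37558 + \frac{1}{-49 - 72} = -37558 + \frac{1}{-121} = -37558 - \frac{1}{121} = - \frac{4544519}{121}$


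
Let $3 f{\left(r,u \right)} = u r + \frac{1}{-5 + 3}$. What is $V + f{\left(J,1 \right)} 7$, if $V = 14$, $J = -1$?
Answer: $\frac{21}{2} \approx 10.5$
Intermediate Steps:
$f{\left(r,u \right)} = - \frac{1}{6} + \frac{r u}{3}$ ($f{\left(r,u \right)} = \frac{u r + \frac{1}{-5 + 3}}{3} = \frac{r u + \frac{1}{-2}}{3} = \frac{r u - \frac{1}{2}}{3} = \frac{- \frac{1}{2} + r u}{3} = - \frac{1}{6} + \frac{r u}{3}$)
$V + f{\left(J,1 \right)} 7 = 14 + \left(- \frac{1}{6} + \frac{1}{3} \left(-1\right) 1\right) 7 = 14 + \left(- \frac{1}{6} - \frac{1}{3}\right) 7 = 14 - \frac{7}{2} = \frac{21}{2}$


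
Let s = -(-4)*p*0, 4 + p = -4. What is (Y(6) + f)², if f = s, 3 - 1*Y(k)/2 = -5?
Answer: 256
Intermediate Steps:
p = -8 (p = -4 - 4 = -8)
Y(k) = 16 (Y(k) = 6 - 2*(-5) = 6 + 10 = 16)
s = 0 (s = -(-4)*(-8)*0 = -4*8*0 = -32*0 = 0)
f = 0
(Y(6) + f)² = (16 + 0)² = 16² = 256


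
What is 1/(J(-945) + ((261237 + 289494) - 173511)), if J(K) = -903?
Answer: 1/376317 ≈ 2.6573e-6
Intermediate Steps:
1/(J(-945) + ((261237 + 289494) - 173511)) = 1/(-903 + ((261237 + 289494) - 173511)) = 1/(-903 + (550731 - 173511)) = 1/(-903 + 377220) = 1/376317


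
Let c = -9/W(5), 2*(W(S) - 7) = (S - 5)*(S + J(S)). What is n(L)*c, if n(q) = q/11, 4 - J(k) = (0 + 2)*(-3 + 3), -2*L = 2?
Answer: 9/77 ≈ 0.11688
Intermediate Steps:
L = -1 (L = -1/2*2 = -1)
J(k) = 4 (J(k) = 4 - (0 + 2)*(-3 + 3) = 4 - 2*0 = 4 - 1*0 = 4 + 0 = 4)
n(q) = q/11 (n(q) = q*(1/11) = q/11)
W(S) = 7 + (-5 + S)*(4 + S)/2 (W(S) = 7 + ((S - 5)*(S + 4))/2 = 7 + ((-5 + S)*(4 + S))/2 = 7 + (-5 + S)*(4 + S)/2)
c = -9/7 (c = -9/(-3 + (1/2)*5**2 - 1/2*5) = -9/(-3 + (1/2)*25 - 5/2) = -9/(-3 + 25/2 - 5/2) = -9/7 ≈ -1.2857)
n(L)*c = ((1/11)*(-1))*(-9/7) = -1/11*(-9/7) = 9/77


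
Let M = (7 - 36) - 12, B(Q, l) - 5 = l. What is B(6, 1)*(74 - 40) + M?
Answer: 163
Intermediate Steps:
B(Q, l) = 5 + l
M = -41 (M = -29 - 12 = -41)
B(6, 1)*(74 - 40) + M = (5 + 1)*(74 - 40) - 41 = 6*34 - 41 = 204 - 41 = 163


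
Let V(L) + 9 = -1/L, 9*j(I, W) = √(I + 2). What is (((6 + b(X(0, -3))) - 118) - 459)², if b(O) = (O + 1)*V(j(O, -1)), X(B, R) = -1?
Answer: 326041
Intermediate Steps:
j(I, W) = √(2 + I)/9 (j(I, W) = √(I + 2)/9 = √(2 + I)/9)
V(L) = -9 - 1/L
b(O) = (1 + O)*(-9 - 9/√(2 + O)) (b(O) = (O + 1)*(-9 - 1/(√(2 + O)/9)) = (1 + O)*(-9 - 9/√(2 + O)))
(((6 + b(X(0, -3))) - 118) - 459)² = (((6 - 9*(1 - 1)*(1 + √(2 - 1))/√(2 - 1)) - 118) - 459)² = (((6 - 9*0*(1 + √1)/√1) - 118) - 459)² = (((6 - 9*1*0*(1 + 1)) - 118) - 459)² = (((6 - 9*1*0*2) - 118) - 459)² = (((6 + 0) - 118) - 459)² = ((6 - 118) - 459)² = (-112 - 459)² = (-571)² = 326041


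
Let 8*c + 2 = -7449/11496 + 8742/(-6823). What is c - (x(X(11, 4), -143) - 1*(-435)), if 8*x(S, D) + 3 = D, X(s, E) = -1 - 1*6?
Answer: -87272616149/209165888 ≈ -417.24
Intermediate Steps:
c = -102732325/209165888 (c = -¼ + (-7449/11496 + 8742/(-6823))/8 = -¼ + (-7449*1/11496 + 8742*(-1/6823))/8 = -¼ + (-2483/3832 - 8742/6823)/8 = -¼ + (⅛)*(-50440853/26145736) = -¼ - 50440853/209165888 = -102732325/209165888 ≈ -0.49115)
X(s, E) = -7 (X(s, E) = -1 - 6 = -7)
x(S, D) = -3/8 + D/8
c - (x(X(11, 4), -143) - 1*(-435)) = -102732325/209165888 - ((-3/8 + (⅛)*(-143)) - 1*(-435)) = -102732325/209165888 - ((-3/8 - 143/8) + 435) = -102732325/209165888 - (-73/4 + 435) = -102732325/209165888 - 1*1667/4 = -102732325/209165888 - 1667/4 = -87272616149/209165888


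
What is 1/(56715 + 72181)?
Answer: 1/128896 ≈ 7.7582e-6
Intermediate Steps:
1/(56715 + 72181) = 1/128896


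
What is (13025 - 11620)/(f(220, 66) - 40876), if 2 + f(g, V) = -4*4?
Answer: -1405/40894 ≈ -0.034357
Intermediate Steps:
f(g, V) = -18 (f(g, V) = -2 - 4*4 = -2 - 16 = -18)
(13025 - 11620)/(f(220, 66) - 40876) = (13025 - 11620)/(-18 - 40876) = 1405/(-40894) = 1405*(-1/40894) = -1405/40894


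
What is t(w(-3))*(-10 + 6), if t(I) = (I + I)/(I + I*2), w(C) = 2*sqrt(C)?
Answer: -8/3 ≈ -2.6667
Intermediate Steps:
t(I) = 2/3 (t(I) = (2*I)/(I + 2*I) = (2*I)/((3*I)) = (2*I)*(1/(3*I)) = 2/3)
t(w(-3))*(-10 + 6) = 2*(-10 + 6)/3 = (2/3)*(-4) = -8/3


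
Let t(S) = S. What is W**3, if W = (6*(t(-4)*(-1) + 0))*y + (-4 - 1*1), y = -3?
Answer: -456533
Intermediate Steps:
W = -77 (W = (6*(-4*(-1) + 0))*(-3) + (-4 - 1*1) = (6*(4 + 0))*(-3) + (-4 - 1) = (6*4)*(-3) - 5 = 24*(-3) - 5 = -72 - 5 = -77)
W**3 = (-77)**3 = -456533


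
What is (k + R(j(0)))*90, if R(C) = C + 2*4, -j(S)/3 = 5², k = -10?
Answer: -6930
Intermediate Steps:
j(S) = -75 (j(S) = -3*5² = -3*25 = -75)
R(C) = 8 + C (R(C) = C + 8 = 8 + C)
(k + R(j(0)))*90 = (-10 + (8 - 75))*90 = (-10 - 67)*90 = -77*90 = -6930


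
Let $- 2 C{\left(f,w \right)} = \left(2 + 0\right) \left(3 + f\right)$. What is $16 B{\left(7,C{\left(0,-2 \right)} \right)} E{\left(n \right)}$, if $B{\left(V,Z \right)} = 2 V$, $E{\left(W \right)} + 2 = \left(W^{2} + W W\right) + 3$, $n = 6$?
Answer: $16352$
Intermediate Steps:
$E{\left(W \right)} = 1 + 2 W^{2}$ ($E{\left(W \right)} = -2 + \left(\left(W^{2} + W W\right) + 3\right) = -2 + \left(\left(W^{2} + W^{2}\right) + 3\right) = -2 + \left(2 W^{2} + 3\right) = -2 + \left(3 + 2 W^{2}\right) = 1 + 2 W^{2}$)
$C{\left(f,w \right)} = -3 - f$ ($C{\left(f,w \right)} = - \frac{\left(2 + 0\right) \left(3 + f\right)}{2} = - \frac{2 \left(3 + f\right)}{2} = - \frac{6 + 2 f}{2} = -3 - f$)
$16 B{\left(7,C{\left(0,-2 \right)} \right)} E{\left(n \right)} = 16 \cdot 2 \cdot 7 \left(1 + 2 \cdot 6^{2}\right) = 16 \cdot 14 \left(1 + 2 \cdot 36\right) = 224 \left(1 + 72\right) = 224 \cdot 73 = 16352$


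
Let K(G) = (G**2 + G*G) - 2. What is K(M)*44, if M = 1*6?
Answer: 3080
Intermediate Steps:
M = 6
K(G) = -2 + 2*G**2 (K(G) = (G**2 + G**2) - 2 = 2*G**2 - 2 = -2 + 2*G**2)
K(M)*44 = (-2 + 2*6**2)*44 = (-2 + 2*36)*44 = (-2 + 72)*44 = 70*44 = 3080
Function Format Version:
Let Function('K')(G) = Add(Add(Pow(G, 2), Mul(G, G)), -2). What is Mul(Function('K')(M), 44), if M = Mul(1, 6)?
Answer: 3080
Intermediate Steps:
M = 6
Function('K')(G) = Add(-2, Mul(2, Pow(G, 2))) (Function('K')(G) = Add(Add(Pow(G, 2), Pow(G, 2)), -2) = Add(Mul(2, Pow(G, 2)), -2) = Add(-2, Mul(2, Pow(G, 2))))
Mul(Function('K')(M), 44) = Mul(Add(-2, Mul(2, Pow(6, 2))), 44) = Mul(Add(-2, Mul(2, 36)), 44) = Mul(Add(-2, 72), 44) = Mul(70, 44) = 3080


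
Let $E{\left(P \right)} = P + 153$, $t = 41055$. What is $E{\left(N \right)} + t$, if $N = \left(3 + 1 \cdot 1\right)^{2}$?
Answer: $41224$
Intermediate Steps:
$N = 16$ ($N = \left(3 + 1\right)^{2} = 4^{2} = 16$)
$E{\left(P \right)} = 153 + P$
$E{\left(N \right)} + t = \left(153 + 16\right) + 41055 = 169 + 41055 = 41224$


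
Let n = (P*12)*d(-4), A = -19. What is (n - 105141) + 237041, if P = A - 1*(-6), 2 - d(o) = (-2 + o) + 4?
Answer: 131276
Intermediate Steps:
d(o) = -o (d(o) = 2 - ((-2 + o) + 4) = 2 - (2 + o) = 2 + (-2 - o) = -o)
P = -13 (P = -19 - 1*(-6) = -19 + 6 = -13)
n = -624 (n = (-13*12)*(-1*(-4)) = -156*4 = -624)
(n - 105141) + 237041 = (-624 - 105141) + 237041 = -105765 + 237041 = 131276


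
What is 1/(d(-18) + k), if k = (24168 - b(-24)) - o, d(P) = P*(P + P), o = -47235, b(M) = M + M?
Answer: 1/72099 ≈ 1.3870e-5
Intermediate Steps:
b(M) = 2*M
d(P) = 2*P² (d(P) = P*(2*P) = 2*P²)
k = 71451 (k = (24168 - 2*(-24)) - 1*(-47235) = (24168 - 1*(-48)) + 47235 = (24168 + 48) + 47235 = 24216 + 47235 = 71451)
1/(d(-18) + k) = 1/(2*(-18)² + 71451) = 1/(2*324 + 71451) = 1/(648 + 71451) = 1/72099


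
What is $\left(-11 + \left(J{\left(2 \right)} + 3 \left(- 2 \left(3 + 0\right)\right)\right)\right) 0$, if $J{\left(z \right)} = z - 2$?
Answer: $0$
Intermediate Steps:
$J{\left(z \right)} = -2 + z$
$\left(-11 + \left(J{\left(2 \right)} + 3 \left(- 2 \left(3 + 0\right)\right)\right)\right) 0 = \left(-11 + \left(\left(-2 + 2\right) + 3 \left(- 2 \left(3 + 0\right)\right)\right)\right) 0 = \left(-11 + \left(0 + 3 \left(\left(-2\right) 3\right)\right)\right) 0 = \left(-11 + \left(0 + 3 \left(-6\right)\right)\right) 0 = \left(-11 + \left(0 - 18\right)\right) 0 = \left(-11 - 18\right) 0 = \left(-29\right) 0 = 0$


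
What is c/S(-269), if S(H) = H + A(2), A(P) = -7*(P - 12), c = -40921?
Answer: 40921/199 ≈ 205.63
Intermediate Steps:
A(P) = 84 - 7*P (A(P) = -7*(-12 + P) = 84 - 7*P)
S(H) = 70 + H (S(H) = H + (84 - 7*2) = H + (84 - 14) = H + 70 = 70 + H)
c/S(-269) = -40921/(70 - 269) = -40921/(-199) = -40921*(-1/199) = 40921/199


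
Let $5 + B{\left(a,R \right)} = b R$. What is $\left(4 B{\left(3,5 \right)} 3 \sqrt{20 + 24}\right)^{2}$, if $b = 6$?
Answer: $3960000$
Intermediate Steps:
$B{\left(a,R \right)} = -5 + 6 R$
$\left(4 B{\left(3,5 \right)} 3 \sqrt{20 + 24}\right)^{2} = \left(4 \left(-5 + 6 \cdot 5\right) 3 \sqrt{20 + 24}\right)^{2} = \left(4 \left(-5 + 30\right) 3 \sqrt{44}\right)^{2} = \left(4 \cdot 25 \cdot 3 \cdot 2 \sqrt{11}\right)^{2} = \left(100 \cdot 3 \cdot 2 \sqrt{11}\right)^{2} = \left(300 \cdot 2 \sqrt{11}\right)^{2} = \left(600 \sqrt{11}\right)^{2} = 3960000$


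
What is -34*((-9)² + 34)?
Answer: -3910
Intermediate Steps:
-34*((-9)² + 34) = -34*(81 + 34) = -34*115 = -3910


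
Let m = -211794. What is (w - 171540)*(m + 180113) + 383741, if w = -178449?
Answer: 11088385250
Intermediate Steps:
(w - 171540)*(m + 180113) + 383741 = (-178449 - 171540)*(-211794 + 180113) + 383741 = -349989*(-31681) + 383741 = 11088001509 + 383741 = 11088385250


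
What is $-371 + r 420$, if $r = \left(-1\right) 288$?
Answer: $-121331$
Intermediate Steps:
$r = -288$
$-371 + r 420 = -371 - 120960 = -121331$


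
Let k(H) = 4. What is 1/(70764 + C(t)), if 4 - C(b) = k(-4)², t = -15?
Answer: 1/70752 ≈ 1.4134e-5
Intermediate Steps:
C(b) = -12 (C(b) = 4 - 1*4² = 4 - 1*16 = 4 - 16 = -12)
1/(70764 + C(t)) = 1/(70764 - 12) = 1/70752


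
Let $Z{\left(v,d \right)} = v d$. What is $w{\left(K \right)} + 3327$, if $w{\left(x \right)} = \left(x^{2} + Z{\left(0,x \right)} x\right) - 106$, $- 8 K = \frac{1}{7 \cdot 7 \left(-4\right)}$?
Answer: $\frac{7919227905}{2458624} \approx 3221.0$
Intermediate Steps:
$Z{\left(v,d \right)} = d v$
$K = \frac{1}{1568}$ ($K = - \frac{1}{8 \cdot 7 \cdot 7 \left(-4\right)} = - \frac{1}{8 \cdot 49 \left(-4\right)} = - \frac{1}{8 \left(-196\right)} = \left(- \frac{1}{8}\right) \left(- \frac{1}{196}\right) = \frac{1}{1568} \approx 0.00063775$)
$w{\left(x \right)} = -106 + x^{2}$ ($w{\left(x \right)} = \left(x^{2} + x 0 x\right) - 106 = \left(x^{2} + 0 x\right) - 106 = \left(x^{2} + 0\right) - 106 = x^{2} - 106 = -106 + x^{2}$)
$w{\left(K \right)} + 3327 = \left(-106 + \left(\frac{1}{1568}\right)^{2}\right) + 3327 = \left(-106 + \frac{1}{2458624}\right) + 3327 = - \frac{260614143}{2458624} + 3327 = \frac{7919227905}{2458624}$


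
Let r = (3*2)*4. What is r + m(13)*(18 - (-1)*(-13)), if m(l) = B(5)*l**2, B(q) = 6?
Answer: 5094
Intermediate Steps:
r = 24 (r = 6*4 = 24)
m(l) = 6*l**2
r + m(13)*(18 - (-1)*(-13)) = 24 + (6*13**2)*(18 - (-1)*(-13)) = 24 + (6*169)*(18 - 1*13) = 24 + 1014*(18 - 13) = 24 + 1014*5 = 24 + 5070 = 5094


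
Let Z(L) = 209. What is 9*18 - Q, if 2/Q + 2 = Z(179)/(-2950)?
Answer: 995558/6109 ≈ 162.97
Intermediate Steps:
Q = -5900/6109 (Q = 2/(-2 + 209/(-2950)) = 2/(-2 + 209*(-1/2950)) = 2/(-2 - 209/2950) = 2/(-6109/2950) = 2*(-2950/6109) = -5900/6109 ≈ -0.96579)
9*18 - Q = 9*18 - 1*(-5900/6109) = 162 + 5900/6109 = 995558/6109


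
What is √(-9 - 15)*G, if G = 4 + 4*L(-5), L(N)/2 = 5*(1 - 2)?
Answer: -72*I*√6 ≈ -176.36*I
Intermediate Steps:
L(N) = -10 (L(N) = 2*(5*(1 - 2)) = 2*(5*(-1)) = 2*(-5) = -10)
G = -36 (G = 4 + 4*(-10) = 4 - 40 = -36)
√(-9 - 15)*G = √(-9 - 15)*(-36) = √(-24)*(-36) = (2*I*√6)*(-36) = -72*I*√6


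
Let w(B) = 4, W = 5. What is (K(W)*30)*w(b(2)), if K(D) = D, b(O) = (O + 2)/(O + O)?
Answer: 600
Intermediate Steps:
b(O) = (2 + O)/(2*O) (b(O) = (2 + O)/((2*O)) = (2 + O)*(1/(2*O)) = (2 + O)/(2*O))
(K(W)*30)*w(b(2)) = (5*30)*4 = 150*4 = 600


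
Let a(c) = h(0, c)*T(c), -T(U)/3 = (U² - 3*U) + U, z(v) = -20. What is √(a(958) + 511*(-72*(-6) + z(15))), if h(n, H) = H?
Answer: 2*I*√657984155 ≈ 51302.0*I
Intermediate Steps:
T(U) = -3*U² + 6*U (T(U) = -3*((U² - 3*U) + U) = -3*(U² - 2*U) = -3*U² + 6*U)
a(c) = 3*c²*(2 - c) (a(c) = c*(3*c*(2 - c)) = 3*c²*(2 - c))
√(a(958) + 511*(-72*(-6) + z(15))) = √(3*958²*(2 - 1*958) + 511*(-72*(-6) - 20)) = √(3*917764*(2 - 958) + 511*(432 - 20)) = √(3*917764*(-956) + 511*412) = √(-2632147152 + 210532) = √(-2631936620) = 2*I*√657984155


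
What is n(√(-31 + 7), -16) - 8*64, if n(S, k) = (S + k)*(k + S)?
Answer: -280 - 64*I*√6 ≈ -280.0 - 156.77*I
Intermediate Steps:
n(S, k) = (S + k)² (n(S, k) = (S + k)*(S + k) = (S + k)²)
n(√(-31 + 7), -16) - 8*64 = (√(-31 + 7) - 16)² - 8*64 = (√(-24) - 16)² - 1*512 = (2*I*√6 - 16)² - 512 = (-16 + 2*I*√6)² - 512 = -512 + (-16 + 2*I*√6)²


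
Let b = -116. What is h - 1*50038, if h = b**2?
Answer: -36582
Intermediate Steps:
h = 13456 (h = (-116)**2 = 13456)
h - 1*50038 = 13456 - 1*50038 = 13456 - 50038 = -36582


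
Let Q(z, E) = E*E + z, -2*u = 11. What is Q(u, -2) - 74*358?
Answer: -52987/2 ≈ -26494.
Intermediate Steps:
u = -11/2 (u = -½*11 = -11/2 ≈ -5.5000)
Q(z, E) = z + E² (Q(z, E) = E² + z = z + E²)
Q(u, -2) - 74*358 = (-11/2 + (-2)²) - 74*358 = (-11/2 + 4) - 26492 = -3/2 - 26492 = -52987/2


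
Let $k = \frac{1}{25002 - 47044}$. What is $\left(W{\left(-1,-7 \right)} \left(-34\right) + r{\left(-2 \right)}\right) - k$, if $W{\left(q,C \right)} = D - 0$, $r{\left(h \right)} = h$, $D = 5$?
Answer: $- \frac{3791223}{22042} \approx -172.0$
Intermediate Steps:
$W{\left(q,C \right)} = 5$ ($W{\left(q,C \right)} = 5 - 0 = 5 + 0 = 5$)
$k = - \frac{1}{22042}$ ($k = \frac{1}{-22042} = - \frac{1}{22042} \approx -4.5368 \cdot 10^{-5}$)
$\left(W{\left(-1,-7 \right)} \left(-34\right) + r{\left(-2 \right)}\right) - k = \left(5 \left(-34\right) - 2\right) - - \frac{1}{22042} = \left(-170 - 2\right) + \frac{1}{22042} = -172 + \frac{1}{22042} = - \frac{3791223}{22042}$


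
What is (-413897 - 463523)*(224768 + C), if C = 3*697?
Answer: -199050623780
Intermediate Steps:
C = 2091
(-413897 - 463523)*(224768 + C) = (-413897 - 463523)*(224768 + 2091) = -877420*226859 = -199050623780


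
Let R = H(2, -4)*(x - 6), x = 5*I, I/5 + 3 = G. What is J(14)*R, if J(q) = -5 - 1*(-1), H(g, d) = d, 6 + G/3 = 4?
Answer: -3696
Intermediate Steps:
G = -6 (G = -18 + 3*4 = -18 + 12 = -6)
I = -45 (I = -15 + 5*(-6) = -15 - 30 = -45)
x = -225 (x = 5*(-45) = -225)
R = 924 (R = -4*(-225 - 6) = -4*(-231) = 924)
J(q) = -4 (J(q) = -5 + 1 = -4)
J(14)*R = -4*924 = -3696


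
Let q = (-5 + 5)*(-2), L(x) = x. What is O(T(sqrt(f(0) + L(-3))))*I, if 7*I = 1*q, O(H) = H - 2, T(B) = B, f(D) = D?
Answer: 0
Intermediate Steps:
q = 0 (q = 0*(-2) = 0)
O(H) = -2 + H
I = 0 (I = (1*0)/7 = (1/7)*0 = 0)
O(T(sqrt(f(0) + L(-3))))*I = (-2 + sqrt(0 - 3))*0 = (-2 + sqrt(-3))*0 = (-2 + I*sqrt(3))*0 = 0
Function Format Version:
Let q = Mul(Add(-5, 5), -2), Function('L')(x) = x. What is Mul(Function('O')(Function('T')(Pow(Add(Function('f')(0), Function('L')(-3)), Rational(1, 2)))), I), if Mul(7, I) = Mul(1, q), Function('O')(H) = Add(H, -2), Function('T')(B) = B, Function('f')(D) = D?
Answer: 0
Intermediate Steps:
q = 0 (q = Mul(0, -2) = 0)
Function('O')(H) = Add(-2, H)
I = 0 (I = Mul(Rational(1, 7), Mul(1, 0)) = Mul(Rational(1, 7), 0) = 0)
Mul(Function('O')(Function('T')(Pow(Add(Function('f')(0), Function('L')(-3)), Rational(1, 2)))), I) = Mul(Add(-2, Pow(Add(0, -3), Rational(1, 2))), 0) = Mul(Add(-2, Pow(-3, Rational(1, 2))), 0) = Mul(Add(-2, Mul(I, Pow(3, Rational(1, 2)))), 0) = 0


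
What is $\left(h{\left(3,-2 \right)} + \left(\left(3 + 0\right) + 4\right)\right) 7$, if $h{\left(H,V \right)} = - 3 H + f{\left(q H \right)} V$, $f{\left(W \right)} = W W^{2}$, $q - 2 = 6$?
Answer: $-193550$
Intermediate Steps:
$q = 8$ ($q = 2 + 6 = 8$)
$f{\left(W \right)} = W^{3}$
$h{\left(H,V \right)} = - 3 H + 512 V H^{3}$ ($h{\left(H,V \right)} = - 3 H + \left(8 H\right)^{3} V = - 3 H + 512 H^{3} V = - 3 H + 512 V H^{3}$)
$\left(h{\left(3,-2 \right)} + \left(\left(3 + 0\right) + 4\right)\right) 7 = \left(3 \left(-3 + 512 \left(-2\right) 3^{2}\right) + \left(\left(3 + 0\right) + 4\right)\right) 7 = \left(3 \left(-3 + 512 \left(-2\right) 9\right) + \left(3 + 4\right)\right) 7 = \left(3 \left(-3 - 9216\right) + 7\right) 7 = \left(3 \left(-9219\right) + 7\right) 7 = \left(-27657 + 7\right) 7 = \left(-27650\right) 7 = -193550$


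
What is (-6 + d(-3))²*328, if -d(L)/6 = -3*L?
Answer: 1180800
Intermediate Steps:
d(L) = 18*L (d(L) = -(-18)*L = 18*L)
(-6 + d(-3))²*328 = (-6 + 18*(-3))²*328 = (-6 - 54)²*328 = (-60)²*328 = 3600*328 = 1180800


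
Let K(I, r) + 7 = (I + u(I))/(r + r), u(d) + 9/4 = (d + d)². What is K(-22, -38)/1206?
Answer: -9775/366624 ≈ -0.026662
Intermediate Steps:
u(d) = -9/4 + 4*d² (u(d) = -9/4 + (d + d)² = -9/4 + (2*d)² = -9/4 + 4*d²)
K(I, r) = -7 + (-9/4 + I + 4*I²)/(2*r) (K(I, r) = -7 + (I + (-9/4 + 4*I²))/(r + r) = -7 + (-9/4 + I + 4*I²)/((2*r)) = -7 + (-9/4 + I + 4*I²)*(1/(2*r)) = -7 + (-9/4 + I + 4*I²)/(2*r))
K(-22, -38)/1206 = ((⅛)*(-9 - 56*(-38) + 4*(-22) + 16*(-22)²)/(-38))/1206 = ((⅛)*(-1/38)*(-9 + 2128 - 88 + 16*484))*(1/1206) = ((⅛)*(-1/38)*(-9 + 2128 - 88 + 7744))*(1/1206) = ((⅛)*(-1/38)*9775)*(1/1206) = -9775/304*1/1206 = -9775/366624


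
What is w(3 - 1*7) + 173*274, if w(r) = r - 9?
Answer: 47389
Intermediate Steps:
w(r) = -9 + r
w(3 - 1*7) + 173*274 = (-9 + (3 - 1*7)) + 173*274 = (-9 + (3 - 7)) + 47402 = (-9 - 4) + 47402 = -13 + 47402 = 47389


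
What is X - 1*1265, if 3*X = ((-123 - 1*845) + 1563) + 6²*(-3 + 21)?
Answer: -2552/3 ≈ -850.67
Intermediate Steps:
X = 1243/3 (X = (((-123 - 1*845) + 1563) + 6²*(-3 + 21))/3 = (((-123 - 845) + 1563) + 36*18)/3 = ((-968 + 1563) + 648)/3 = (595 + 648)/3 = (⅓)*1243 = 1243/3 ≈ 414.33)
X - 1*1265 = 1243/3 - 1*1265 = 1243/3 - 1265 = -2552/3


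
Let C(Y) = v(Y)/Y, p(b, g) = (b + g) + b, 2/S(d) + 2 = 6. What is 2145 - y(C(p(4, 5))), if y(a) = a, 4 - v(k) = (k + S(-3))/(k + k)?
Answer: 1449839/676 ≈ 2144.7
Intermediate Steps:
S(d) = ½ (S(d) = 2/(-2 + 6) = 2/4 = 2*(¼) = ½)
p(b, g) = g + 2*b
v(k) = 4 - (½ + k)/(2*k) (v(k) = 4 - (k + ½)/(k + k) = 4 - (½ + k)/(2*k))
C(Y) = (-1 + 14*Y)/(4*Y²) (C(Y) = ((-1 + 14*Y)/(4*Y))/Y = (-1 + 14*Y)/(4*Y²))
2145 - y(C(p(4, 5))) = 2145 - (-1 + 14*(5 + 2*4))/(4*(5 + 2*4)²) = 2145 - (-1 + 14*(5 + 8))/(4*(5 + 8)²) = 2145 - (-1 + 14*13)/(4*13²) = 2145 - (-1 + 182)/(4*169) = 2145 - 181/(4*169) = 2145 - 1*181/676 = 2145 - 181/676 = 1449839/676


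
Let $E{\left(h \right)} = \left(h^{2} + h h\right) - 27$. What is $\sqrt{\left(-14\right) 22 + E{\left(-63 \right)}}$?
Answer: $\sqrt{7603} \approx 87.195$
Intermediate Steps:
$E{\left(h \right)} = -27 + 2 h^{2}$ ($E{\left(h \right)} = \left(h^{2} + h^{2}\right) - 27 = 2 h^{2} - 27 = -27 + 2 h^{2}$)
$\sqrt{\left(-14\right) 22 + E{\left(-63 \right)}} = \sqrt{\left(-14\right) 22 - \left(27 - 2 \left(-63\right)^{2}\right)} = \sqrt{-308 + \left(-27 + 2 \cdot 3969\right)} = \sqrt{-308 + \left(-27 + 7938\right)} = \sqrt{-308 + 7911} = \sqrt{7603}$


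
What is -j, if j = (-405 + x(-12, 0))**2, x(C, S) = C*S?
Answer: -164025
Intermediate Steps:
j = 164025 (j = (-405 - 12*0)**2 = (-405 + 0)**2 = (-405)**2 = 164025)
-j = -1*164025 = -164025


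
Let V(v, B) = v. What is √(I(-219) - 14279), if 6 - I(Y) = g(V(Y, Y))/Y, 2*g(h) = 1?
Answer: I*√2738188974/438 ≈ 119.47*I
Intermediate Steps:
g(h) = ½ (g(h) = (½)*1 = ½)
I(Y) = 6 - 1/(2*Y)
√(I(-219) - 14279) = √((6 - ½/(-219)) - 14279) = √((6 - ½*(-1/219)) - 14279) = √((6 + 1/438) - 14279) = √(2629/438 - 14279) = √(-6251573/438) = I*√2738188974/438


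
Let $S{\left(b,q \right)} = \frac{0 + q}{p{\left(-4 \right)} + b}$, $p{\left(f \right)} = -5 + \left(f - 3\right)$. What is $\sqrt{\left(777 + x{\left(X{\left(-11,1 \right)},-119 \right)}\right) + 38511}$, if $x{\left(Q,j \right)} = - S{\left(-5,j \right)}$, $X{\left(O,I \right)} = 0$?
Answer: $\sqrt{39281} \approx 198.19$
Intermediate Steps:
$p{\left(f \right)} = -8 + f$ ($p{\left(f \right)} = -5 + \left(-3 + f\right) = -8 + f$)
$S{\left(b,q \right)} = \frac{q}{-12 + b}$ ($S{\left(b,q \right)} = \frac{0 + q}{\left(-8 - 4\right) + b} = \frac{q}{-12 + b}$)
$x{\left(Q,j \right)} = \frac{j}{17}$ ($x{\left(Q,j \right)} = - \frac{j}{-12 - 5} = - \frac{j}{-17} = - \frac{j \left(-1\right)}{17} = - \frac{\left(-1\right) j}{17} = \frac{j}{17}$)
$\sqrt{\left(777 + x{\left(X{\left(-11,1 \right)},-119 \right)}\right) + 38511} = \sqrt{\left(777 + \frac{1}{17} \left(-119\right)\right) + 38511} = \sqrt{\left(777 - 7\right) + 38511} = \sqrt{770 + 38511} = \sqrt{39281}$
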